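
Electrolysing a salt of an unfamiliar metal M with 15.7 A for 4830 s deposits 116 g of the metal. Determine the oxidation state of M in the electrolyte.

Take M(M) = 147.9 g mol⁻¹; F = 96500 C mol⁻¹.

Q = I·t = 15.70 A × 4830.0 s = 75830 C, so n(e⁻) = 75830/96500 = 0.7858 mol.
n(M) deposited = 116 / 147.9 = 0.7843 mol.
Electrons per atom = n(e⁻)/n(M) = 0.7858 / 0.7843 = 1.00 ≈ 1, so the ion is M⁺.

+1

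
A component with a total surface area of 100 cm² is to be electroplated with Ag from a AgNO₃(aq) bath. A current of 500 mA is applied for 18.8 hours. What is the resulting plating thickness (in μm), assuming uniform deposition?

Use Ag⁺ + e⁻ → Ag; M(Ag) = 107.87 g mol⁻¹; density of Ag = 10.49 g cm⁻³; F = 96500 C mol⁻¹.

361 μm

Q = I·t = 0.5000 × 67680 = 33840 C; n(e⁻) = 0.3507 mol.
n(Ag) = n(e⁻)/1 = 0.3507 mol, so m = 0.3507 × 107.87 = 37.83 g.
Volume = m/ρ = 37.83 / 10.49 = 3.606 cm³.
Thickness = V/A = 3.606 / 100 = 0.0361 cm = 361 μm.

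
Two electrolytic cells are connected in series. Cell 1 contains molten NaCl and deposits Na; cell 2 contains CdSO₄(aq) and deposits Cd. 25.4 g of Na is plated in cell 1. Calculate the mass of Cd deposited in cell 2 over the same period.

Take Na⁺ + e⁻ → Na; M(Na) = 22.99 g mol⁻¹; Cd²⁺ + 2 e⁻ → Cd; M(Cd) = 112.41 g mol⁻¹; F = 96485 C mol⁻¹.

n(Na) = 25.4 / 22.99 = 1.105 mol.
Since Na⁺ + e⁻ → Na, n(e⁻) passed = 1 × 1.105 = 1.105 mol.
Cells in series carry the same charge, so the same 1.105 mol of electrons passes through cell 2.
Cd²⁺ + 2 e⁻ → Cd, so n(Cd) = 1.105 / 2 = 0.5524 mol.
m(Cd) = 0.5524 × 112.41 = 62.1 g.

62.1 g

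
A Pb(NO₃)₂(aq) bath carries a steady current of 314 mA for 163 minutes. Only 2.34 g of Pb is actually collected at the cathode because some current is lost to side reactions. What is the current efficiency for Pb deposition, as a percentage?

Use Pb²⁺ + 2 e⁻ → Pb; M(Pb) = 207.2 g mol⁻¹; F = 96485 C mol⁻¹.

Q = I·t = 0.3140 × 9780.0 = 3071 C; n(e⁻) = 3071/96485 = 0.03183 mol.
Theoretical n(Pb) = n(e⁻)/2 = 0.01591 mol, i.e. m_theo = 0.01591 × 207.2 = 3.297 g.
Efficiency = m_actual / m_theo = 2.34 / 3.297 = 71.0 %.

71.0 %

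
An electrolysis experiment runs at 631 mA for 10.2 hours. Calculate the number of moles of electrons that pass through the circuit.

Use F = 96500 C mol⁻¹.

Q = I·t = 0.6310 A × 36720 s = 23170 C.
n(e⁻) = Q/F = 23170 / 96500 = 0.240 mol.

0.240 mol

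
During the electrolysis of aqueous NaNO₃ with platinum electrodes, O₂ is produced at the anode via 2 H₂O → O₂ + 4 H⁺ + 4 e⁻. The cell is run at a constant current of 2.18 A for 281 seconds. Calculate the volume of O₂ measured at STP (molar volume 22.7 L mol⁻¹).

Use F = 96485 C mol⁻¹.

0.0360 L

Q = I·t = 2.180 A × 281.00 s = 612.6 C.
n(e⁻) = Q/F = 612.6 / 96485 = 0.006349 mol.
4 electrons are transferred per O₂ molecule, so n(O₂) = 0.006349 / 4 = 0.001587 mol.
V = n × V_m = 0.001587 × 22.7 = 0.0360 L.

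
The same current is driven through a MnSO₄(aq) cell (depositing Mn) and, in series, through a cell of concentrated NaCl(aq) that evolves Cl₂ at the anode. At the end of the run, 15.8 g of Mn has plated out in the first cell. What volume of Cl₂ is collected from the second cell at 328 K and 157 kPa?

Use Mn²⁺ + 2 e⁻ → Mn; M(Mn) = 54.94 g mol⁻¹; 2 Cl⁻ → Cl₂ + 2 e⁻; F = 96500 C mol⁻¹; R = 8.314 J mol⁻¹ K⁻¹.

n(Mn) = 15.8 / 54.94 = 0.2876 mol, so n(e⁻) = 2 × 0.2876 = 0.5752 mol.
The cells are in series, so the same 0.5752 mol of electrons passes through the second cell.
2 Cl⁻ → Cl₂ + 2 e⁻ — 2 mol e⁻ per mol Cl₂, so n(Cl₂) = 0.5752/2 = 0.2876 mol.
V = nRT/P = (0.2876 × 8.314 × 328) / (157 × 10³) = 0.00500 m³ = 5.00 L.

5.00 L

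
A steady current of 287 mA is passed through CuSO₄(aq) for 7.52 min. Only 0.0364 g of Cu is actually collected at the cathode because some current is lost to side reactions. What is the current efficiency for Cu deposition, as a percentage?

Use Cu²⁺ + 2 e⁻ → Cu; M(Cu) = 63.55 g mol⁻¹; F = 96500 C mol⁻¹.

85.4 %

Q = I·t = 0.2870 × 451.20 = 129.5 C; n(e⁻) = 129.5/96500 = 0.001342 mol.
Theoretical n(Cu) = n(e⁻)/2 = 0.0006710 mol, i.e. m_theo = 0.0006710 × 63.55 = 0.04264 g.
Efficiency = m_actual / m_theo = 0.0364 / 0.04264 = 85.4 %.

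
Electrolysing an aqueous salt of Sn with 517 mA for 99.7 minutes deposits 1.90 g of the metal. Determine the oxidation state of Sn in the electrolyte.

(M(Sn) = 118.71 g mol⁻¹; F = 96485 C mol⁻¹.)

Q = I·t = 0.5170 A × 5982.0 s = 3093 C, so n(e⁻) = 3093/96485 = 0.03205 mol.
n(Sn) deposited = 1.90 / 118.71 = 0.01601 mol.
Electrons per atom = n(e⁻)/n(Sn) = 0.03205 / 0.01601 = 2.00 ≈ 2, so the ion is Sn²⁺.

+2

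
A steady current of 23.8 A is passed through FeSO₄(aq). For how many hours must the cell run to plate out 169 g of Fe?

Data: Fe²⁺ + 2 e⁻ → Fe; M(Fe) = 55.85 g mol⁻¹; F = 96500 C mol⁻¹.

n(Fe) = m/M = 169 / 55.85 = 3.026 mol.
Each Fe atom requires 2 electrons, so n(e⁻) = 2 × 3.026 = 6.052 mol.
Q = n(e⁻)·F = 6.052 × 96500 = 584000 C.
t = Q/I = 584000 / 23.80 A = 24540 s = 6.82 h.

6.82 h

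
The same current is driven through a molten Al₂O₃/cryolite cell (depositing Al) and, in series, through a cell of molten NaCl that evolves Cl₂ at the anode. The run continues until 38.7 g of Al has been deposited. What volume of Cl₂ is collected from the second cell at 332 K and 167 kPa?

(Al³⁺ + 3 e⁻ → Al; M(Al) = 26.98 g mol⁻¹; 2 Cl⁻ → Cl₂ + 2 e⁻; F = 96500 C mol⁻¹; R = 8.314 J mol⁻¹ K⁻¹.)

n(Al) = 38.7 / 26.98 = 1.434 mol, so n(e⁻) = 3 × 1.434 = 4.303 mol.
The cells are in series, so the same 4.303 mol of electrons passes through the second cell.
2 Cl⁻ → Cl₂ + 2 e⁻ — 2 mol e⁻ per mol Cl₂, so n(Cl₂) = 4.303/2 = 2.152 mol.
V = nRT/P = (2.152 × 8.314 × 332) / (167 × 10³) = 0.0356 m³ = 35.6 L.

35.6 L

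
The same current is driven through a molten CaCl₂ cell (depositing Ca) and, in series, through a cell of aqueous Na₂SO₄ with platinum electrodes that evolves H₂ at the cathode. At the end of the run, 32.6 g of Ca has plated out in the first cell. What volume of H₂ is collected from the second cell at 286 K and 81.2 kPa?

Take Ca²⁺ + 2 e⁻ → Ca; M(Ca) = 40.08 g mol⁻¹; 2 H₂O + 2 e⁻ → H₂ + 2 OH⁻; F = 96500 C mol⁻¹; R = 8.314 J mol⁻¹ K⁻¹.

23.8 L

n(Ca) = 32.6 / 40.08 = 0.8134 mol, so n(e⁻) = 2 × 0.8134 = 1.627 mol.
The cells are in series, so the same 1.627 mol of electrons passes through the second cell.
2 H₂O + 2 e⁻ → H₂ + 2 OH⁻ — 2 mol e⁻ per mol H₂, so n(H₂) = 1.627/2 = 0.8134 mol.
V = nRT/P = (0.8134 × 8.314 × 286) / (81.2 × 10³) = 0.0238 m³ = 23.8 L.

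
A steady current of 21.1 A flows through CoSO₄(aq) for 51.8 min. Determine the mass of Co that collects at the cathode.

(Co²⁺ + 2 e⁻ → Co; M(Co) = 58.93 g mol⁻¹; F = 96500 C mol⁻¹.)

20.0 g

Q = I·t = 21.10 A × 3108.0 s = 65580 C.
n(e⁻) = Q/F = 65580 / 96500 = 0.6796 mol.
Co²⁺ + 2 e⁻ → Co, so n(Co) = n(e⁻)/2 = 0.3398 mol.
m = n·M = 0.3398 × 58.93 = 20.0 g.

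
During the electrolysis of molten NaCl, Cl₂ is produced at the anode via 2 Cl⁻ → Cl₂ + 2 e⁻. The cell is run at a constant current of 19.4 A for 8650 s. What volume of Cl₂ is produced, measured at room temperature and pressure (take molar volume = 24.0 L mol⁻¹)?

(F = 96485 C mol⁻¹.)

Q = I·t = 19.40 A × 8650.0 s = 167800 C.
n(e⁻) = Q/F = 167800 / 96485 = 1.739 mol.
2 electrons are transferred per Cl₂ molecule, so n(Cl₂) = 1.739 / 2 = 0.8696 mol.
V = n × V_m = 0.8696 × 24.0 = 20.9 L.

20.9 L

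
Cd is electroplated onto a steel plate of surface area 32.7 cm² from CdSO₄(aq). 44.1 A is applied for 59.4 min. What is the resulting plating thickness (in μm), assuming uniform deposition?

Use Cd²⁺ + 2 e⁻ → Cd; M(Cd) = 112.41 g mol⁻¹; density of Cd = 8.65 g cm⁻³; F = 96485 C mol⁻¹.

3240 μm

Q = I·t = 44.10 × 3564.0 = 157200 C; n(e⁻) = 1.629 mol.
n(Cd) = n(e⁻)/2 = 0.8145 mol, so m = 0.8145 × 112.41 = 91.56 g.
Volume = m/ρ = 91.56 / 8.65 = 10.58 cm³.
Thickness = V/A = 10.58 / 32.7 = 0.324 cm = 3240 μm.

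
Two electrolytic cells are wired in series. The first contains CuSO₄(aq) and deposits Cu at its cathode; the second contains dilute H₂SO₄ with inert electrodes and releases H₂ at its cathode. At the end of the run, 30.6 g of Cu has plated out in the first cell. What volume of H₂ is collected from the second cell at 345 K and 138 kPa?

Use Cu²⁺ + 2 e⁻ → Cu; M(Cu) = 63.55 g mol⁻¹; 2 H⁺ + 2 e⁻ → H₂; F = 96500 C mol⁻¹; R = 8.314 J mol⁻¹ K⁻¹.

n(Cu) = 30.6 / 63.55 = 0.4815 mol, so n(e⁻) = 2 × 0.4815 = 0.9630 mol.
The cells are in series, so the same 0.9630 mol of electrons passes through the second cell.
2 H⁺ + 2 e⁻ → H₂ — 2 mol e⁻ per mol H₂, so n(H₂) = 0.9630/2 = 0.4815 mol.
V = nRT/P = (0.4815 × 8.314 × 345) / (138 × 10³) = 0.0100 m³ = 10.0 L.

10.0 L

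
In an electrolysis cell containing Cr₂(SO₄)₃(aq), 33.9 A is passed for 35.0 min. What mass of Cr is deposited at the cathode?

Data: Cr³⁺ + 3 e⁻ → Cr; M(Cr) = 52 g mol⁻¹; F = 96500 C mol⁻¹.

12.8 g

Q = I·t = 33.90 A × 2100.0 s = 71190 C.
n(e⁻) = Q/F = 71190 / 96500 = 0.7377 mol.
Cr³⁺ + 3 e⁻ → Cr, so n(Cr) = n(e⁻)/3 = 0.2459 mol.
m = n·M = 0.2459 × 52 = 12.8 g.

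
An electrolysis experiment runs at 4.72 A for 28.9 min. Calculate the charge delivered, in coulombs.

8180 C

Q = I·t = 4.720 A × 1734.0 s = 8180 C.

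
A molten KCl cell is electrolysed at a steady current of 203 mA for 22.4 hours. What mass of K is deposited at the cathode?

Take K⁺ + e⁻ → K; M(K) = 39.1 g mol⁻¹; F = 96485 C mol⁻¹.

6.63 g

Q = I·t = 0.2030 A × 80640 s = 16370 C.
n(e⁻) = Q/F = 16370 / 96485 = 0.1697 mol.
K⁺ + e⁻ → K, so n(K) = n(e⁻)/1 = 0.1697 mol.
m = n·M = 0.1697 × 39.1 = 6.63 g.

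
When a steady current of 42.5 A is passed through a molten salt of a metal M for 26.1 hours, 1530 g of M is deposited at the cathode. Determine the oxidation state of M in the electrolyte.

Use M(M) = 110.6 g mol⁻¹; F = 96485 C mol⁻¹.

Q = I·t = 42.50 A × 93960 s = 3993000 C, so n(e⁻) = 3993000/96485 = 41.39 mol.
n(M) deposited = 1530 / 110.6 = 13.83 mol.
Electrons per atom = n(e⁻)/n(M) = 41.39 / 13.83 = 2.99 ≈ 3, so the ion is M³⁺.

+3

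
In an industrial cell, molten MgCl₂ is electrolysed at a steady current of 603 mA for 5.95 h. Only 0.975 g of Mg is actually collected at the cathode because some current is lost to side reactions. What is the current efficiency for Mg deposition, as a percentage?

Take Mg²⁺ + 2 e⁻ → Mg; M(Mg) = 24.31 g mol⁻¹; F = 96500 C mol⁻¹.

Q = I·t = 0.6030 × 21420 = 12920 C; n(e⁻) = 12920/96500 = 0.1338 mol.
Theoretical n(Mg) = n(e⁻)/2 = 0.06692 mol, i.e. m_theo = 0.06692 × 24.31 = 1.627 g.
Efficiency = m_actual / m_theo = 0.975 / 1.627 = 59.9 %.

59.9 %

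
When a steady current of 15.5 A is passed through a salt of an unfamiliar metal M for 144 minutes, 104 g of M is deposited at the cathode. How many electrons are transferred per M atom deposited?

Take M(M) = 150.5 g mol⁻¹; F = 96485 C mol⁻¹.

2

Q = I·t = 15.50 A × 8640.0 s = 133900 C, so n(e⁻) = 133900/96485 = 1.388 mol.
n(M) deposited = 104 / 150.5 = 0.6910 mol.
Electrons per atom = n(e⁻)/n(M) = 1.388 / 0.6910 = 2.01 ≈ 2, so the ion is M²⁺.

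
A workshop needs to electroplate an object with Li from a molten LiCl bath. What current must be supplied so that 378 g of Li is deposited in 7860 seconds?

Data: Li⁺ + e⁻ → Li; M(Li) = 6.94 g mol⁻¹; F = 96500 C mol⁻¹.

669 A

n(Li) = 378 / 6.94 = 54.47 mol.
n(e⁻) = 1 × 54.47 = 54.47 mol.
Q = n(e⁻)·F = 54.47 × 96500 = 5256000 C.
I = Q/t = 5256000 / 7860.0 s = 669 A.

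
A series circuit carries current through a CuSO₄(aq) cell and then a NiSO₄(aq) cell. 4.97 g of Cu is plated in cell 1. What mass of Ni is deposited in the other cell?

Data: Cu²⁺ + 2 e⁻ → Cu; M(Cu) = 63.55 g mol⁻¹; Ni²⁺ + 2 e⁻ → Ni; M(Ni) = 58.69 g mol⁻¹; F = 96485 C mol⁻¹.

n(Cu) = 4.97 / 63.55 = 0.07821 mol.
Since Cu²⁺ + 2 e⁻ → Cu, n(e⁻) passed = 2 × 0.07821 = 0.1564 mol.
Cells in series carry the same charge, so the same 0.1564 mol of electrons passes through cell 2.
Ni²⁺ + 2 e⁻ → Ni, so n(Ni) = 0.1564 / 2 = 0.07821 mol.
m(Ni) = 0.07821 × 58.69 = 4.59 g.

4.59 g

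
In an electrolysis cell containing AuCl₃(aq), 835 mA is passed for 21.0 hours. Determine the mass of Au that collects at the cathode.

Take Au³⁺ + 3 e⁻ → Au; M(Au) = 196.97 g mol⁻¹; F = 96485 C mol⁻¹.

43.0 g

Q = I·t = 0.8350 A × 75600 s = 63130 C.
n(e⁻) = Q/F = 63130 / 96485 = 0.6543 mol.
Au³⁺ + 3 e⁻ → Au, so n(Au) = n(e⁻)/3 = 0.2181 mol.
m = n·M = 0.2181 × 196.97 = 43.0 g.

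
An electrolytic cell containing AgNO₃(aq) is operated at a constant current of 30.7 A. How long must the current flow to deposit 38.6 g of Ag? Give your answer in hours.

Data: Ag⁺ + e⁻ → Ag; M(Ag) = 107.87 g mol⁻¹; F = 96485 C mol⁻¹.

n(Ag) = m/M = 38.6 / 107.87 = 0.3578 mol.
Each Ag atom requires 1 electron, so n(e⁻) = 1 × 0.3578 = 0.3578 mol.
Q = n(e⁻)·F = 0.3578 × 96485 = 34530 C.
t = Q/I = 34530 / 30.70 A = 1125 s = 0.312 h.

0.312 h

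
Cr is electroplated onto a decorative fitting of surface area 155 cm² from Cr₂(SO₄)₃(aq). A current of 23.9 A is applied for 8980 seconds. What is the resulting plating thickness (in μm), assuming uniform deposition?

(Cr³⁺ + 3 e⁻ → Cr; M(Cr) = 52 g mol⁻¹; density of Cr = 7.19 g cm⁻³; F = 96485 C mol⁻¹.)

346 μm

Q = I·t = 23.90 × 8980.0 = 214600 C; n(e⁻) = 2.224 mol.
n(Cr) = n(e⁻)/3 = 0.7415 mol, so m = 0.7415 × 52 = 38.56 g.
Volume = m/ρ = 38.56 / 7.19 = 5.363 cm³.
Thickness = V/A = 5.363 / 155 = 0.0346 cm = 346 μm.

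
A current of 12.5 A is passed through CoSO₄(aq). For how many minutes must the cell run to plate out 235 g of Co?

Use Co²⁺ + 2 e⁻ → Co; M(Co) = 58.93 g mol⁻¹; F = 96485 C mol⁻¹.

1030 min

n(Co) = m/M = 235 / 58.93 = 3.988 mol.
Each Co atom requires 2 electrons, so n(e⁻) = 2 × 3.988 = 7.976 mol.
Q = n(e⁻)·F = 7.976 × 96485 = 769500 C.
t = Q/I = 769500 / 12.50 A = 61560 s = 1030 min.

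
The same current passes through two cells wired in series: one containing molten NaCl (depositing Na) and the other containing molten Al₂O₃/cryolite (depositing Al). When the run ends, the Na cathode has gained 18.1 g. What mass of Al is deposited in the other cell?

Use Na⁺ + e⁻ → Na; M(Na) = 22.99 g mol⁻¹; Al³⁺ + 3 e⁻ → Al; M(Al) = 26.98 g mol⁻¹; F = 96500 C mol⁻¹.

n(Na) = 18.1 / 22.99 = 0.7873 mol.
Since Na⁺ + e⁻ → Na, n(e⁻) passed = 1 × 0.7873 = 0.7873 mol.
Cells in series carry the same charge, so the same 0.7873 mol of electrons passes through cell 2.
Al³⁺ + 3 e⁻ → Al, so n(Al) = 0.7873 / 3 = 0.2624 mol.
m(Al) = 0.2624 × 26.98 = 7.08 g.

7.08 g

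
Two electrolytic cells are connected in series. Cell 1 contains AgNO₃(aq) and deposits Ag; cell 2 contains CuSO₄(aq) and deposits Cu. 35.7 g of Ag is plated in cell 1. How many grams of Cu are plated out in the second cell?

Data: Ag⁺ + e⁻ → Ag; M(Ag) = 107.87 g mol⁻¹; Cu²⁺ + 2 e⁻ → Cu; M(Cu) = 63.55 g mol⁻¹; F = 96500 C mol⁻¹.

10.5 g

n(Ag) = 35.7 / 107.87 = 0.3310 mol.
Since Ag⁺ + e⁻ → Ag, n(e⁻) passed = 1 × 0.3310 = 0.3310 mol.
Cells in series carry the same charge, so the same 0.3310 mol of electrons passes through cell 2.
Cu²⁺ + 2 e⁻ → Cu, so n(Cu) = 0.3310 / 2 = 0.1655 mol.
m(Cu) = 0.1655 × 63.55 = 10.5 g.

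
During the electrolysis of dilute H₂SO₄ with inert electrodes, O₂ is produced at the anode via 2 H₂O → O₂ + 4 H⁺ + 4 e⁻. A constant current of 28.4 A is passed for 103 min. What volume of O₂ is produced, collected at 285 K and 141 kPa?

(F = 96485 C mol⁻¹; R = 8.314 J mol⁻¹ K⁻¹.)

Q = I·t = 28.40 A × 6180.0 s = 175500 C.
n(e⁻) = Q/F = 175500 / 96485 = 1.819 mol.
4 electrons are transferred per O₂ molecule, so n(O₂) = 1.819 / 4 = 0.4548 mol.
V = nRT/P = (0.4548 × 8.314 × 285) / (141 × 10³ Pa) = 0.00764 m³ = 7.64 L.

7.64 L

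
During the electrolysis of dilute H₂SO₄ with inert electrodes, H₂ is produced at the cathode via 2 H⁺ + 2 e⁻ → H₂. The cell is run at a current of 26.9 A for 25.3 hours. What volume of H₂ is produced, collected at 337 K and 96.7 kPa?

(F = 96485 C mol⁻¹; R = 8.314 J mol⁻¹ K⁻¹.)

368 L

Q = I·t = 26.90 A × 91080 s = 2450000 C.
n(e⁻) = Q/F = 2450000 / 96485 = 25.39 mol.
2 electrons are transferred per H₂ molecule, so n(H₂) = 25.39 / 2 = 12.70 mol.
V = nRT/P = (12.70 × 8.314 × 337) / (96.7 × 10³ Pa) = 0.368 m³ = 368 L.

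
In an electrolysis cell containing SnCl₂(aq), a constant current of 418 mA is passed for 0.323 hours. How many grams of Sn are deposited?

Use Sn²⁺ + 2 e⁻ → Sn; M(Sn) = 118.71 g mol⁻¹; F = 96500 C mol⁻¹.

Q = I·t = 0.4180 A × 1162.8 s = 486.1 C.
n(e⁻) = Q/F = 486.1 / 96500 = 0.005037 mol.
Sn²⁺ + 2 e⁻ → Sn, so n(Sn) = n(e⁻)/2 = 0.002518 mol.
m = n·M = 0.002518 × 118.71 = 0.299 g.

0.299 g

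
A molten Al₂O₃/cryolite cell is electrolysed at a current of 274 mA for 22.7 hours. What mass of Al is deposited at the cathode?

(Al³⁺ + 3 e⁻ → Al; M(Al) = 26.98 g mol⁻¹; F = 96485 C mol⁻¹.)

2.09 g

Q = I·t = 0.2740 A × 81720 s = 22390 C.
n(e⁻) = Q/F = 22390 / 96485 = 0.2321 mol.
Al³⁺ + 3 e⁻ → Al, so n(Al) = n(e⁻)/3 = 0.07736 mol.
m = n·M = 0.07736 × 26.98 = 2.09 g.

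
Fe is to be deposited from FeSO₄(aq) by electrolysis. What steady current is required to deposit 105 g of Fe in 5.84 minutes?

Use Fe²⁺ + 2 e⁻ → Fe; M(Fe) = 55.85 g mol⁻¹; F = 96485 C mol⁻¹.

n(Fe) = 105 / 55.85 = 1.880 mol.
n(e⁻) = 2 × 1.880 = 3.760 mol.
Q = n(e⁻)·F = 3.760 × 96485 = 362800 C.
I = Q/t = 362800 / 350.40 s = 1040 A.

1040 A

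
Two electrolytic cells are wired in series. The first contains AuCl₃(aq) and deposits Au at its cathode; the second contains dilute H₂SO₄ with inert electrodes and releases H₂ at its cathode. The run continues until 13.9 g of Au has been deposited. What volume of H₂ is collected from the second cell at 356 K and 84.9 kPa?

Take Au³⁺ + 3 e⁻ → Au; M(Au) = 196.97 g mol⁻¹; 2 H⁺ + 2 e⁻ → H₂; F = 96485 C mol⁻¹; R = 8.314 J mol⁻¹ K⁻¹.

n(Au) = 13.9 / 196.97 = 0.07057 mol, so n(e⁻) = 3 × 0.07057 = 0.2117 mol.
The cells are in series, so the same 0.2117 mol of electrons passes through the second cell.
2 H⁺ + 2 e⁻ → H₂ — 2 mol e⁻ per mol H₂, so n(H₂) = 0.2117/2 = 0.1059 mol.
V = nRT/P = (0.1059 × 8.314 × 356) / (84.9 × 10³) = 0.00369 m³ = 3.69 L.

3.69 L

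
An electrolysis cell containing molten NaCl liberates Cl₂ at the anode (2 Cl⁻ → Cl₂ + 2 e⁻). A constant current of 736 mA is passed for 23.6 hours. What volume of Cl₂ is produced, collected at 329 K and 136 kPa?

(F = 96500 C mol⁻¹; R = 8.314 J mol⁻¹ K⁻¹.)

6.52 L

Q = I·t = 0.7360 A × 84960 s = 62530 C.
n(e⁻) = Q/F = 62530 / 96500 = 0.6480 mol.
2 electrons are transferred per Cl₂ molecule, so n(Cl₂) = 0.6480 / 2 = 0.3240 mol.
V = nRT/P = (0.3240 × 8.314 × 329) / (136 × 10³ Pa) = 0.00652 m³ = 6.52 L.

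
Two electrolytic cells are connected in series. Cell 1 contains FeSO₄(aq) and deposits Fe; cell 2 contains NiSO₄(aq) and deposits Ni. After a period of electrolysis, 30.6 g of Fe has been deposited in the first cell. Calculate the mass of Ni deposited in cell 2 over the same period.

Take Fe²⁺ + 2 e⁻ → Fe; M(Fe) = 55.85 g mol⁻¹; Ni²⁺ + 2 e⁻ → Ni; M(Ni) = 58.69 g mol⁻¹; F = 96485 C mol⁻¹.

n(Fe) = 30.6 / 55.85 = 0.5479 mol.
Since Fe²⁺ + 2 e⁻ → Fe, n(e⁻) passed = 2 × 0.5479 = 1.096 mol.
Cells in series carry the same charge, so the same 1.096 mol of electrons passes through cell 2.
Ni²⁺ + 2 e⁻ → Ni, so n(Ni) = 1.096 / 2 = 0.5479 mol.
m(Ni) = 0.5479 × 58.69 = 32.2 g.

32.2 g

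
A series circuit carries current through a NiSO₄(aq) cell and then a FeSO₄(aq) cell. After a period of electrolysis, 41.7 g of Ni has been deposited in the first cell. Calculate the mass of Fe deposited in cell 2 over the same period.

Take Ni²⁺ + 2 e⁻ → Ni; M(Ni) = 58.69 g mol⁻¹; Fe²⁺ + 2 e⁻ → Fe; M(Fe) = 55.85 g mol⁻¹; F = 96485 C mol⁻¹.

39.7 g

n(Ni) = 41.7 / 58.69 = 0.7105 mol.
Since Ni²⁺ + 2 e⁻ → Ni, n(e⁻) passed = 2 × 0.7105 = 1.421 mol.
Cells in series carry the same charge, so the same 1.421 mol of electrons passes through cell 2.
Fe²⁺ + 2 e⁻ → Fe, so n(Fe) = 1.421 / 2 = 0.7105 mol.
m(Fe) = 0.7105 × 55.85 = 39.7 g.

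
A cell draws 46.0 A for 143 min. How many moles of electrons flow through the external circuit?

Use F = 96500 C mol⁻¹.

Q = I·t = 46.00 A × 8580.0 s = 394700 C.
n(e⁻) = Q/F = 394700 / 96500 = 4.09 mol.

4.09 mol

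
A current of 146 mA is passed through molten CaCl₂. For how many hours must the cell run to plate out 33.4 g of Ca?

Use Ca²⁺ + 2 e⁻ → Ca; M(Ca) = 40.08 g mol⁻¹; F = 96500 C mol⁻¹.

n(Ca) = m/M = 33.4 / 40.08 = 0.8333 mol.
Each Ca atom requires 2 electrons, so n(e⁻) = 2 × 0.8333 = 1.667 mol.
Q = n(e⁻)·F = 1.667 × 96500 = 160800 C.
t = Q/I = 160800 / 0.1460 A = 1102000 s = 306 h.

306 h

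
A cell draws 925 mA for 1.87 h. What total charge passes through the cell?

6230 C

Q = I·t = 0.9250 A × 6732.0 s = 6230 C.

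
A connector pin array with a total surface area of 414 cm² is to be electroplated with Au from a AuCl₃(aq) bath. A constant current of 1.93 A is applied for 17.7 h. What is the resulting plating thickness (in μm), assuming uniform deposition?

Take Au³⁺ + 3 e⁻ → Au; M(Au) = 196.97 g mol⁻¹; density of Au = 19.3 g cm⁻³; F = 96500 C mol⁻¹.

Q = I·t = 1.930 × 63720 = 123000 C; n(e⁻) = 1.274 mol.
n(Au) = n(e⁻)/3 = 0.4248 mol, so m = 0.4248 × 196.97 = 83.67 g.
Volume = m/ρ = 83.67 / 19.3 = 4.335 cm³.
Thickness = V/A = 4.335 / 414 = 0.0105 cm = 105 μm.

105 μm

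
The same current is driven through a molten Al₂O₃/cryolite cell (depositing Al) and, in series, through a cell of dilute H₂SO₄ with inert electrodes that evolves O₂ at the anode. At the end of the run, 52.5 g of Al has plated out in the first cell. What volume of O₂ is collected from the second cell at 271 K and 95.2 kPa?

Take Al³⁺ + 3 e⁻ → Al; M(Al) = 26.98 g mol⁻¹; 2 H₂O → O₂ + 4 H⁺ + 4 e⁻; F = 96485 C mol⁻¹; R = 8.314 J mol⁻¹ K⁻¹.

34.5 L

n(Al) = 52.5 / 26.98 = 1.946 mol, so n(e⁻) = 3 × 1.946 = 5.838 mol.
The cells are in series, so the same 5.838 mol of electrons passes through the second cell.
2 H₂O → O₂ + 4 H⁺ + 4 e⁻ — 4 mol e⁻ per mol O₂, so n(O₂) = 5.838/4 = 1.459 mol.
V = nRT/P = (1.459 × 8.314 × 271) / (95.2 × 10³) = 0.0345 m³ = 34.5 L.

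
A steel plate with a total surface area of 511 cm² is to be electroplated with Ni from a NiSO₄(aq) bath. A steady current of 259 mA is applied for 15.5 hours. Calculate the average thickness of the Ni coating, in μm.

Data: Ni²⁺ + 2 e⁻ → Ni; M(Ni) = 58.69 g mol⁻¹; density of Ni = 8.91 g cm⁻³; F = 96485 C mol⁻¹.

9.65 μm

Q = I·t = 0.2590 × 55800 = 14450 C; n(e⁻) = 0.1498 mol.
n(Ni) = n(e⁻)/2 = 0.07489 mol, so m = 0.07489 × 58.69 = 4.395 g.
Volume = m/ρ = 4.395 / 8.91 = 0.4933 cm³.
Thickness = V/A = 0.4933 / 511 = 9.65 × 10⁻⁴ cm = 9.65 μm.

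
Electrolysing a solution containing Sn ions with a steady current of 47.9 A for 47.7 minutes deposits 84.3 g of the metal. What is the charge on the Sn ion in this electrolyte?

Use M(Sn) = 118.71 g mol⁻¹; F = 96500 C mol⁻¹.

+2

Q = I·t = 47.90 A × 2862.0 s = 137100 C, so n(e⁻) = 137100/96500 = 1.421 mol.
n(Sn) deposited = 84.3 / 118.71 = 0.7101 mol.
Electrons per atom = n(e⁻)/n(Sn) = 1.421 / 0.7101 = 2.00 ≈ 2, so the ion is Sn²⁺.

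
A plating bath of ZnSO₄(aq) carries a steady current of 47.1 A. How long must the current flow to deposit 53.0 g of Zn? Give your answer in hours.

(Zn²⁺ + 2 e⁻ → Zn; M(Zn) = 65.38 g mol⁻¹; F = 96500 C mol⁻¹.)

n(Zn) = m/M = 53.0 / 65.38 = 0.8106 mol.
Each Zn atom requires 2 electrons, so n(e⁻) = 2 × 0.8106 = 1.621 mol.
Q = n(e⁻)·F = 1.621 × 96500 = 156500 C.
t = Q/I = 156500 / 47.10 A = 3322 s = 0.923 h.

0.923 h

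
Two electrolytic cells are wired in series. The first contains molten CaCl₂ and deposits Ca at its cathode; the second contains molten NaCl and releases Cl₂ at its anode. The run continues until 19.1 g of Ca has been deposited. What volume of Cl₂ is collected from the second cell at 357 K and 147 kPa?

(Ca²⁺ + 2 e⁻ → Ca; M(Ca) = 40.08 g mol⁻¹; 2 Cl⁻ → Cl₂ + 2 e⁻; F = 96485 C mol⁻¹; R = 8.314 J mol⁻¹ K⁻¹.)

9.62 L

n(Ca) = 19.1 / 40.08 = 0.4765 mol, so n(e⁻) = 2 × 0.4765 = 0.9531 mol.
The cells are in series, so the same 0.9531 mol of electrons passes through the second cell.
2 Cl⁻ → Cl₂ + 2 e⁻ — 2 mol e⁻ per mol Cl₂, so n(Cl₂) = 0.9531/2 = 0.4765 mol.
V = nRT/P = (0.4765 × 8.314 × 357) / (147 × 10³) = 0.00962 m³ = 9.62 L.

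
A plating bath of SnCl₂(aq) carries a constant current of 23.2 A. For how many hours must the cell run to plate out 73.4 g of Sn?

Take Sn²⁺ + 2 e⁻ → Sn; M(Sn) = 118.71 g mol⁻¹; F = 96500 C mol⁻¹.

1.43 h

n(Sn) = m/M = 73.4 / 118.71 = 0.6183 mol.
Each Sn atom requires 2 electrons, so n(e⁻) = 2 × 0.6183 = 1.237 mol.
Q = n(e⁻)·F = 1.237 × 96500 = 119300 C.
t = Q/I = 119300 / 23.20 A = 5144 s = 1.43 h.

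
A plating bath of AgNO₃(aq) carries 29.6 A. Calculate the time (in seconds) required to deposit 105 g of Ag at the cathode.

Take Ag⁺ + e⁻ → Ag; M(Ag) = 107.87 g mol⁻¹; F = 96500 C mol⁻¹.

n(Ag) = m/M = 105 / 107.87 = 0.9734 mol.
Each Ag atom requires 1 electron, so n(e⁻) = 1 × 0.9734 = 0.9734 mol.
Q = n(e⁻)·F = 0.9734 × 96500 = 93930 C.
t = Q/I = 93930 / 29.60 A = 3173 s.

3170 s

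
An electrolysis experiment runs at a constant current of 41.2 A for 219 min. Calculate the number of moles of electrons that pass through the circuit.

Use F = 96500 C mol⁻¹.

5.61 mol

Q = I·t = 41.20 A × 13140 s = 541400 C.
n(e⁻) = Q/F = 541400 / 96500 = 5.61 mol.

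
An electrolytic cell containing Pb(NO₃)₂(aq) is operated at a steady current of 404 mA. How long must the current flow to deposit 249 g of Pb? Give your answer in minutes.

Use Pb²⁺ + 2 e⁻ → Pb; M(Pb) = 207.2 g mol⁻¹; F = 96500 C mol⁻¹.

9570 min

n(Pb) = m/M = 249 / 207.2 = 1.202 mol.
Each Pb atom requires 2 electrons, so n(e⁻) = 2 × 1.202 = 2.403 mol.
Q = n(e⁻)·F = 2.403 × 96500 = 231900 C.
t = Q/I = 231900 / 0.4040 A = 574100 s = 9570 min.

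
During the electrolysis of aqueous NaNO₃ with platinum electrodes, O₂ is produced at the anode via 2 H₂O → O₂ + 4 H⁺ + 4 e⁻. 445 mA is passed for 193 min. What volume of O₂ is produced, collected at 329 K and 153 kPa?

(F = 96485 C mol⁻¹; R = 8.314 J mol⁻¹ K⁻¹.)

0.239 L

Q = I·t = 0.4450 A × 11580 s = 5153 C.
n(e⁻) = Q/F = 5153 / 96485 = 0.05341 mol.
4 electrons are transferred per O₂ molecule, so n(O₂) = 0.05341 / 4 = 0.01335 mol.
V = nRT/P = (0.01335 × 8.314 × 329) / (153 × 10³ Pa) = 2.39 × 10⁻⁴ m³ = 0.239 L.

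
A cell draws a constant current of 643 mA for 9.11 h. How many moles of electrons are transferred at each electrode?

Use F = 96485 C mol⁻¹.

Q = I·t = 0.6430 A × 32796 s = 21090 C.
n(e⁻) = Q/F = 21090 / 96485 = 0.219 mol.

0.219 mol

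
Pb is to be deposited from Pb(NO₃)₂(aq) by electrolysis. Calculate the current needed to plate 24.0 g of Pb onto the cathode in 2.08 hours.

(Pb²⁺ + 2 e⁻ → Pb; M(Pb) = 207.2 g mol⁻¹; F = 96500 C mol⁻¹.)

2.99 A

n(Pb) = 24.0 / 207.2 = 0.1158 mol.
n(e⁻) = 2 × 0.1158 = 0.2317 mol.
Q = n(e⁻)·F = 0.2317 × 96500 = 22360 C.
I = Q/t = 22360 / 7488.0 s = 2.99 A.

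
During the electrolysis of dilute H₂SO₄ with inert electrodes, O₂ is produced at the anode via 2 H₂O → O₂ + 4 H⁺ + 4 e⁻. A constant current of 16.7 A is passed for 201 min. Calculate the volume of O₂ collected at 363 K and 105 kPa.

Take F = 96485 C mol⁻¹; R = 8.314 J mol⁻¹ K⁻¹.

Q = I·t = 16.70 A × 12060 s = 201400 C.
n(e⁻) = Q/F = 201400 / 96485 = 2.087 mol.
4 electrons are transferred per O₂ molecule, so n(O₂) = 2.087 / 4 = 0.5218 mol.
V = nRT/P = (0.5218 × 8.314 × 363) / (105 × 10³ Pa) = 0.0150 m³ = 15.0 L.

15.0 L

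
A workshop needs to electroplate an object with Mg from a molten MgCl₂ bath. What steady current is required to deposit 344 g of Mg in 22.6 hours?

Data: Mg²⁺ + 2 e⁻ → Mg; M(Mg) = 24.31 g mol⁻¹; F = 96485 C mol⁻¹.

33.6 A

n(Mg) = 344 / 24.31 = 14.15 mol.
n(e⁻) = 2 × 14.15 = 28.30 mol.
Q = n(e⁻)·F = 28.30 × 96485 = 2731000 C.
I = Q/t = 2731000 / 81360 s = 33.6 A.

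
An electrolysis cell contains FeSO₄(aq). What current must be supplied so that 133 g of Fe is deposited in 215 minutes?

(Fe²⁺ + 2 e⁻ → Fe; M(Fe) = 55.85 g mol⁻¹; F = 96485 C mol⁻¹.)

n(Fe) = 133 / 55.85 = 2.381 mol.
n(e⁻) = 2 × 2.381 = 4.763 mol.
Q = n(e⁻)·F = 4.763 × 96485 = 459500 C.
I = Q/t = 459500 / 12900 s = 35.6 A.

35.6 A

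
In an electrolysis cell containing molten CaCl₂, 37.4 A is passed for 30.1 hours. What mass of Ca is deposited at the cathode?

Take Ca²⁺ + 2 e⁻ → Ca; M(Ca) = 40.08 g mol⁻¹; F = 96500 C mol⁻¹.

Q = I·t = 37.40 A × 108360 s = 4053000 C.
n(e⁻) = Q/F = 4053000 / 96500 = 42.00 mol.
Ca²⁺ + 2 e⁻ → Ca, so n(Ca) = n(e⁻)/2 = 21.00 mol.
m = n·M = 21.00 × 40.08 = 842 g.

842 g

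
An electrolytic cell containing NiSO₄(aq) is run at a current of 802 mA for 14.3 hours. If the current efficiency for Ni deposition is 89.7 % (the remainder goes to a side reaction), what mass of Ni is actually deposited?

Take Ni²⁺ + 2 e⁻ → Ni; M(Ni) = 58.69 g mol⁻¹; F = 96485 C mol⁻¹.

Q = I·t = 0.8020 × 51480 = 41290 C.
n(e⁻) = 41290/96485 = 0.4279 mol; theoretically n(Ni) = 0.4279/2 = 0.2140 mol, m_theo = 12.56 g.
At 89.7 % efficiency, m_actual = 0.897 × 12.56 = 11.3 g.

11.3 g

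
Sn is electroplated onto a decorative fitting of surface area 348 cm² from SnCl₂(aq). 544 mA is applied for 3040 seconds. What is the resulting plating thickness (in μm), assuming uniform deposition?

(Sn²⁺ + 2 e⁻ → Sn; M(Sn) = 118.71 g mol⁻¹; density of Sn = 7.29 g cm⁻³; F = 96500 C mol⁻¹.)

4.01 μm

Q = I·t = 0.5440 × 3040.0 = 1654 C; n(e⁻) = 0.01714 mol.
n(Sn) = n(e⁻)/2 = 0.008569 mol, so m = 0.008569 × 118.71 = 1.017 g.
Volume = m/ρ = 1.017 / 7.29 = 0.1395 cm³.
Thickness = V/A = 0.1395 / 348 = 4.01 × 10⁻⁴ cm = 4.01 μm.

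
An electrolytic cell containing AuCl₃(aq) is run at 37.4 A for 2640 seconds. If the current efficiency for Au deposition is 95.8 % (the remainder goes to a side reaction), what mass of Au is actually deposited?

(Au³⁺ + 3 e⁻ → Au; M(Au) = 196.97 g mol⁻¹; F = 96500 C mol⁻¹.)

64.4 g

Q = I·t = 37.40 × 2640.0 = 98740 C.
n(e⁻) = 98740/96500 = 1.023 mol; theoretically n(Au) = 1.023/3 = 0.3411 mol, m_theo = 67.18 g.
At 95.8 % efficiency, m_actual = 0.958 × 67.18 = 64.4 g.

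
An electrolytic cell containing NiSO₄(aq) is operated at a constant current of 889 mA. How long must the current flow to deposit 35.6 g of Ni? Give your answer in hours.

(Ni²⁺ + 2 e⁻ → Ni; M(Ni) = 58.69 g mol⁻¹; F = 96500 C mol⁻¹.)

n(Ni) = m/M = 35.6 / 58.69 = 0.6066 mol.
Each Ni atom requires 2 electrons, so n(e⁻) = 2 × 0.6066 = 1.213 mol.
Q = n(e⁻)·F = 1.213 × 96500 = 117100 C.
t = Q/I = 117100 / 0.8890 A = 131700 s = 36.6 h.

36.6 h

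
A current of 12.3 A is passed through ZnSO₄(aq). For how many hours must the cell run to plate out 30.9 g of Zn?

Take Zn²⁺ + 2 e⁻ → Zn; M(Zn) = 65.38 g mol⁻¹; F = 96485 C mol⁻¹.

2.06 h

n(Zn) = m/M = 30.9 / 65.38 = 0.4726 mol.
Each Zn atom requires 2 electrons, so n(e⁻) = 2 × 0.4726 = 0.9452 mol.
Q = n(e⁻)·F = 0.9452 × 96485 = 91200 C.
t = Q/I = 91200 / 12.30 A = 7415 s = 2.06 h.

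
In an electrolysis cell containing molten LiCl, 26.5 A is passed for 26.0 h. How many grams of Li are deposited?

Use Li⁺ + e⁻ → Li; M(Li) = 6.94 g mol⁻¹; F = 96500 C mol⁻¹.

Q = I·t = 26.50 A × 93600 s = 2480000 C.
n(e⁻) = Q/F = 2480000 / 96500 = 25.70 mol.
Li⁺ + e⁻ → Li, so n(Li) = n(e⁻)/1 = 25.70 mol.
m = n·M = 25.70 × 6.94 = 178 g.

178 g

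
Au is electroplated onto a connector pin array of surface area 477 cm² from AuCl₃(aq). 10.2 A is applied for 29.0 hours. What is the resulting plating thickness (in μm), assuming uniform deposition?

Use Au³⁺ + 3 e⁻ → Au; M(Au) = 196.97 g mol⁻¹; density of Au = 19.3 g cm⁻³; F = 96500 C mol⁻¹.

787 μm

Q = I·t = 10.20 × 104400 = 1065000 C; n(e⁻) = 11.04 mol.
n(Au) = n(e⁻)/3 = 3.678 mol, so m = 3.678 × 196.97 = 724.5 g.
Volume = m/ρ = 724.5 / 19.3 = 37.54 cm³.
Thickness = V/A = 37.54 / 477 = 0.0787 cm = 787 μm.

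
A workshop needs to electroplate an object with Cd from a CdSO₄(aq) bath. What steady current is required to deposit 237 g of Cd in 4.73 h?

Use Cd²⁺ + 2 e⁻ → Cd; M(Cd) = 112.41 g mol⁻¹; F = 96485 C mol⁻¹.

23.9 A

n(Cd) = 237 / 112.41 = 2.108 mol.
n(e⁻) = 2 × 2.108 = 4.217 mol.
Q = n(e⁻)·F = 4.217 × 96485 = 406800 C.
I = Q/t = 406800 / 17028 s = 23.9 A.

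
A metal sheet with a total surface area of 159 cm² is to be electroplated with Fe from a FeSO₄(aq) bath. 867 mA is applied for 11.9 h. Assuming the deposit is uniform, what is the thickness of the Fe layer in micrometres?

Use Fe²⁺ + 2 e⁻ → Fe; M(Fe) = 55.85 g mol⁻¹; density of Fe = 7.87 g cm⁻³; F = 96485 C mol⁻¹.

85.9 μm

Q = I·t = 0.8670 × 42840 = 37140 C; n(e⁻) = 0.3850 mol.
n(Fe) = n(e⁻)/2 = 0.1925 mol, so m = 0.1925 × 55.85 = 10.75 g.
Volume = m/ρ = 10.75 / 7.87 = 1.366 cm³.
Thickness = V/A = 1.366 / 159 = 0.00859 cm = 85.9 μm.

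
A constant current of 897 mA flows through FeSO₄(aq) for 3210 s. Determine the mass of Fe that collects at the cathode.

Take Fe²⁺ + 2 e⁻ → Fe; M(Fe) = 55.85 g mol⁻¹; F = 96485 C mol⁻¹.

Q = I·t = 0.8970 A × 3210.0 s = 2879 C.
n(e⁻) = Q/F = 2879 / 96485 = 0.02984 mol.
Fe²⁺ + 2 e⁻ → Fe, so n(Fe) = n(e⁻)/2 = 0.01492 mol.
m = n·M = 0.01492 × 55.85 = 0.833 g.

0.833 g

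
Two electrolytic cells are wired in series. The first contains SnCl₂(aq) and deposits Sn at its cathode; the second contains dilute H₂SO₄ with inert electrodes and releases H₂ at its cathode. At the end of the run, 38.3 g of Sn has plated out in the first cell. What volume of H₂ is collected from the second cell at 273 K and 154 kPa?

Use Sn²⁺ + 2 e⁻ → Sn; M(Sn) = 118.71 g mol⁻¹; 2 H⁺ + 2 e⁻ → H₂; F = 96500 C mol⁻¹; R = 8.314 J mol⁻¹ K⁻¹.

4.76 L

n(Sn) = 38.3 / 118.71 = 0.3226 mol, so n(e⁻) = 2 × 0.3226 = 0.6453 mol.
The cells are in series, so the same 0.6453 mol of electrons passes through the second cell.
2 H⁺ + 2 e⁻ → H₂ — 2 mol e⁻ per mol H₂, so n(H₂) = 0.6453/2 = 0.3226 mol.
V = nRT/P = (0.3226 × 8.314 × 273) / (154 × 10³) = 0.00476 m³ = 4.76 L.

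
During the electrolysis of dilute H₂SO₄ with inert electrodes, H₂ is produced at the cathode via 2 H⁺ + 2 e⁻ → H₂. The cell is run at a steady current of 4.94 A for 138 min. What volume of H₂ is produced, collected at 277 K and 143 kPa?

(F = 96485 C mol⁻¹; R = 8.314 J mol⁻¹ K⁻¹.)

3.41 L

Q = I·t = 4.940 A × 8280.0 s = 40900 C.
n(e⁻) = Q/F = 40900 / 96485 = 0.4239 mol.
2 electrons are transferred per H₂ molecule, so n(H₂) = 0.4239 / 2 = 0.2120 mol.
V = nRT/P = (0.2120 × 8.314 × 277) / (143 × 10³ Pa) = 0.00341 m³ = 3.41 L.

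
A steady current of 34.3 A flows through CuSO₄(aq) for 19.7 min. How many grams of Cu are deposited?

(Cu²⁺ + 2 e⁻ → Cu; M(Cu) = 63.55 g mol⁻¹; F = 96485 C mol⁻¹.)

13.4 g

Q = I·t = 34.30 A × 1182.0 s = 40540 C.
n(e⁻) = Q/F = 40540 / 96485 = 0.4202 mol.
Cu²⁺ + 2 e⁻ → Cu, so n(Cu) = n(e⁻)/2 = 0.2101 mol.
m = n·M = 0.2101 × 63.55 = 13.4 g.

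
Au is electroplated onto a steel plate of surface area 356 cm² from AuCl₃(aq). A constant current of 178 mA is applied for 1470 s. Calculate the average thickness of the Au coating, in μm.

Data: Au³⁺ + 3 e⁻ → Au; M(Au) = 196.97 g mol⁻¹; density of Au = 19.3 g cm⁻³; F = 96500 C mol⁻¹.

0.259 μm

Q = I·t = 0.1780 × 1470.0 = 261.7 C; n(e⁻) = 0.002712 mol.
n(Au) = n(e⁻)/3 = 0.0009038 mol, so m = 0.0009038 × 196.97 = 0.1780 g.
Volume = m/ρ = 0.1780 / 19.3 = 0.009224 cm³.
Thickness = V/A = 0.009224 / 356 = 2.59 × 10⁻⁵ cm = 0.259 μm.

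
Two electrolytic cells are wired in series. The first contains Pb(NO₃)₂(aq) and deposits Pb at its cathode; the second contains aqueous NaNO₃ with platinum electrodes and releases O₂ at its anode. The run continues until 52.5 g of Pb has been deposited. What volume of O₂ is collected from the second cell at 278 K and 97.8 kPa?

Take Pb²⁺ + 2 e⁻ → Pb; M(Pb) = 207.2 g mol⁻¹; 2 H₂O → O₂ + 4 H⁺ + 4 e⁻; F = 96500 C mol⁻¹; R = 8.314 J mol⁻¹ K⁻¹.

2.99 L

n(Pb) = 52.5 / 207.2 = 0.2534 mol, so n(e⁻) = 2 × 0.2534 = 0.5068 mol.
The cells are in series, so the same 0.5068 mol of electrons passes through the second cell.
2 H₂O → O₂ + 4 H⁺ + 4 e⁻ — 4 mol e⁻ per mol O₂, so n(O₂) = 0.5068/4 = 0.1267 mol.
V = nRT/P = (0.1267 × 8.314 × 278) / (97.8 × 10³) = 0.00299 m³ = 2.99 L.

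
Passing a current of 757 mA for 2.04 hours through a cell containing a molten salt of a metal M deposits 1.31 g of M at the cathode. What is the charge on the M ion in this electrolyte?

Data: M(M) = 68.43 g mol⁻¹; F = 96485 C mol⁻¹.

Q = I·t = 0.7570 A × 7344.0 s = 5559 C, so n(e⁻) = 5559/96485 = 0.05762 mol.
n(M) deposited = 1.31 / 68.43 = 0.01914 mol.
Electrons per atom = n(e⁻)/n(M) = 0.05762 / 0.01914 = 3.01 ≈ 3, so the ion is M³⁺.

+3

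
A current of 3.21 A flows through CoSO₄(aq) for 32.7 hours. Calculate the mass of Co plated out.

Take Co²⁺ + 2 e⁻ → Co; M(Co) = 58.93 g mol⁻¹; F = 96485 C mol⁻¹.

115 g

Q = I·t = 3.210 A × 117720 s = 377900 C.
n(e⁻) = Q/F = 377900 / 96485 = 3.916 mol.
Co²⁺ + 2 e⁻ → Co, so n(Co) = n(e⁻)/2 = 1.958 mol.
m = n·M = 1.958 × 58.93 = 115 g.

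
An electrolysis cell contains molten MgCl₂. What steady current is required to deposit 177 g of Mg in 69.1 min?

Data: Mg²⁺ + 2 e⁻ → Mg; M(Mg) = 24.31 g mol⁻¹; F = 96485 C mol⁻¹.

339 A

n(Mg) = 177 / 24.31 = 7.281 mol.
n(e⁻) = 2 × 7.281 = 14.56 mol.
Q = n(e⁻)·F = 14.56 × 96485 = 1405000 C.
I = Q/t = 1405000 / 4146.0 s = 339 A.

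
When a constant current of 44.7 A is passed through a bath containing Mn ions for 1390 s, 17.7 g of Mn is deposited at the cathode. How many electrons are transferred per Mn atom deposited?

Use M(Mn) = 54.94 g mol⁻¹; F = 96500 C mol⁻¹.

2

Q = I·t = 44.70 A × 1390.0 s = 62130 C, so n(e⁻) = 62130/96500 = 0.6439 mol.
n(Mn) deposited = 17.7 / 54.94 = 0.3222 mol.
Electrons per atom = n(e⁻)/n(Mn) = 0.6439 / 0.3222 = 2.00 ≈ 2, so the ion is Mn²⁺.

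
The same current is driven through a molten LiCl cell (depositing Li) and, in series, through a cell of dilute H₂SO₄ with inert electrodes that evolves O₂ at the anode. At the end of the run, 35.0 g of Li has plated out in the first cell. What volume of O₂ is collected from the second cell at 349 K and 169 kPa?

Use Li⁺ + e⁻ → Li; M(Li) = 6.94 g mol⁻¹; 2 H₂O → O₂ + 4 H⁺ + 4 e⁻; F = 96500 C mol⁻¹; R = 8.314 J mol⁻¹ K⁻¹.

21.6 L

n(Li) = 35.0 / 6.94 = 5.043 mol, so n(e⁻) = 1 × 5.043 = 5.043 mol.
The cells are in series, so the same 5.043 mol of electrons passes through the second cell.
2 H₂O → O₂ + 4 H⁺ + 4 e⁻ — 4 mol e⁻ per mol O₂, so n(O₂) = 5.043/4 = 1.261 mol.
V = nRT/P = (1.261 × 8.314 × 349) / (169 × 10³) = 0.0216 m³ = 21.6 L.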